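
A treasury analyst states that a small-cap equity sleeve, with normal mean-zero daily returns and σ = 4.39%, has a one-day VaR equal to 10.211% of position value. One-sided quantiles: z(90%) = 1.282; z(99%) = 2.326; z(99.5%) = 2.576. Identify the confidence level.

Implied z = VaR/σ = 10.211 / 4.39 = 2.326.
This matches z(99%) = 2.326.

99%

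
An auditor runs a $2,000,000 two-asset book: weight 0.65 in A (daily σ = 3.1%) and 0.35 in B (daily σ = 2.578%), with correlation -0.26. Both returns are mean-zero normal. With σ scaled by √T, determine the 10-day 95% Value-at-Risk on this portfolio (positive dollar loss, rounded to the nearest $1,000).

$206,000

σ_p = √(0.65²·3.1² + 0.35²·2.578² + 2·-0.26·0.65·0.35·3.1·2.578) = 1.982%.
σ_{10d} = 1.982% × √10 = 6.268%.
z(95%) = 1.645.
VaR = 1.645 × 6.268% = 10.311%; on $2,000,000 that is $206,220.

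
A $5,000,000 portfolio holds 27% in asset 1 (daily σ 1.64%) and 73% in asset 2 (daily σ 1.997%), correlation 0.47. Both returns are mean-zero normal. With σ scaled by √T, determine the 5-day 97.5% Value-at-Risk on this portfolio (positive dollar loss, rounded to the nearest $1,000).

σ_p = √(0.27²·1.64² + 0.73²·1.997² + 2·0.47·0.27·0.73·1.64·1.997) = 1.711%.
σ_{5d} = 1.711% × √5 = 3.826%.
z(97.5%) = 1.960.
VaR = 1.960 × 3.826% = 7.499%; on $5,000,000 that is $374,950.

$375,000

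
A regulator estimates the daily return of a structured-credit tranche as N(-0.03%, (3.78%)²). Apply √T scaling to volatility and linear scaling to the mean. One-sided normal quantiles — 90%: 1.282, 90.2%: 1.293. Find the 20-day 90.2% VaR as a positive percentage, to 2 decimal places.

22.46%

σ_{20d} = 3.78% × √20 = 16.905%; μ_{20d} = 20 × -0.03% = -0.600%.
VaR = −(-0.600%) + 1.293 × 16.905% = 22.458%.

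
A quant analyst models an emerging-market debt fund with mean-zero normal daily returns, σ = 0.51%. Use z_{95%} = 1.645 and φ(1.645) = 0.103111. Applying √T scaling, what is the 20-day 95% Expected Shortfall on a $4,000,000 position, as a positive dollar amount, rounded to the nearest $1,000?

σ_{20d} = 0.51% × √20 = 2.281%.
ES multiplier = φ(z)/(1−α) = 0.103111/0.05 = 2.062.
ES = 2.281% × 2.062 = 4.703%; on $4,000,000: $188,120.

$188,000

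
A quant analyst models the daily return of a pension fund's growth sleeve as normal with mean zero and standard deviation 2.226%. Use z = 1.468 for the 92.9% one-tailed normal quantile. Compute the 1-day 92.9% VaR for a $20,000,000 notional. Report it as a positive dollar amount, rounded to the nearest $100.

$653,600

VaR = z·σ = 1.468 × 2.226% = 3.268%.
On $20,000,000: 0.03268 × $20,000,000 = $653,600.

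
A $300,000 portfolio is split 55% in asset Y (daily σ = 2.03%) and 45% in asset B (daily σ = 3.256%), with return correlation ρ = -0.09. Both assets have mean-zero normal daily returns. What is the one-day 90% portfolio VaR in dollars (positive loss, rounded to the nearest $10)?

σ_p² = 0.55²·2.03² + 0.45²·3.256² + 2·-0.09·0.55·0.45·2.03·3.256 = 3.0989 (%²).
σ_p = √3.0989 = 1.760%.
At 90%, z = 1.282.
VaR = 1.282 × 1.760% = 2.256%; on $300,000 that is $6,768.

$6,770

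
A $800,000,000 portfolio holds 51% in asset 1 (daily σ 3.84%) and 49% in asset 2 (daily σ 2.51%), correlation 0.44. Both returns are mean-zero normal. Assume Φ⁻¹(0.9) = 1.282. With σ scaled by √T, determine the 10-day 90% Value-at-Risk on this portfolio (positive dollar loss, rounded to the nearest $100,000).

σ_p = √(0.51²·3.84² + 0.49²·2.51² + 2·0.44·0.51·0.49·3.84·2.51) = 2.733%.
σ_{10d} = 2.733% × √10 = 8.643%.
VaR = 1.282 × 8.643% = 11.080%; on $800,000,000 that is $88,640,000.

$88,600,000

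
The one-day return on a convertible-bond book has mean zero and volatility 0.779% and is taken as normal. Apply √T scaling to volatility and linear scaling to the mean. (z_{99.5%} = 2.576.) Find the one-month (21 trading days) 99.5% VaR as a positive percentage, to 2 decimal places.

σ_{21d} = 0.779% × √21 = 3.570%.
VaR = 2.576 × 3.570% = 9.196%.

9.20%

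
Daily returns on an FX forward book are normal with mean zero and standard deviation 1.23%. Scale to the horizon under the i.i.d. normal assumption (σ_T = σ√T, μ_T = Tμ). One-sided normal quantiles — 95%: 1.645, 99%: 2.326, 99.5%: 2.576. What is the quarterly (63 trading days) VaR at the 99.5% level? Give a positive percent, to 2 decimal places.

25.15%

σ_{63d} = 1.23% × √63 = 9.763%.
VaR = 2.576 × 9.763% = 25.149%.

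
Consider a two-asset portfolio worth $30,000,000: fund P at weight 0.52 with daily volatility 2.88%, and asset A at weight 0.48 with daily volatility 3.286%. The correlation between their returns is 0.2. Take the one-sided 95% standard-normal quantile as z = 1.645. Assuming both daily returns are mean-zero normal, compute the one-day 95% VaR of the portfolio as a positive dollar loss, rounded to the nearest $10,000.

$1,180,000

σ_p² = 0.52²·2.88² + 0.48²·3.286² + 2·0.2·0.52·0.48·2.88·3.286 = 5.6755 (%²).
σ_p = √5.6755 = 2.382%.
VaR = 1.645 × 2.382% = 3.918%; on $30,000,000 that is $1,175,400.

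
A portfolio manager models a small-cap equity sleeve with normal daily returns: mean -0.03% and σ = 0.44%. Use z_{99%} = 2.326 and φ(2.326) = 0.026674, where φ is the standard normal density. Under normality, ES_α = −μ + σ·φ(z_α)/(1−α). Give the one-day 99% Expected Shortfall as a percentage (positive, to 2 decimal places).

Tail multiplier: φ(z)/(1−α) = 0.026674 / 0.01 = 2.667.
ES = −(-0.03%) + 0.44% × 2.667 = 1.203%.

1.20%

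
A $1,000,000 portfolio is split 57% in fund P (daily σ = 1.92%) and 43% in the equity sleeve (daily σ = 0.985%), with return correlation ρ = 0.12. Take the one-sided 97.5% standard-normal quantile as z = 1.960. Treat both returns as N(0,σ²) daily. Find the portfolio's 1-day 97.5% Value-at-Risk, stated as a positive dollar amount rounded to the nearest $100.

σ_p² = 0.57²·1.92² + 0.43²·0.985² + 2·0.12·0.57·0.43·1.92·0.985 = 1.4884 (%²).
σ_p = √1.4884 = 1.220%.
VaR = 1.960 × 1.220% = 2.391%; on $1,000,000 that is $23,910.

$23,900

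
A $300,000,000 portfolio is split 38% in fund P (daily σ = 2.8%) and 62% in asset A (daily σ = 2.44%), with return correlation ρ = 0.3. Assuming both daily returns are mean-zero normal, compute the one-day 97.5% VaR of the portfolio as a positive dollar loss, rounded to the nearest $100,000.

σ_p² = 0.38²·2.8² + 0.62²·2.44² + 2·0.3·0.38·0.62·2.8·2.44 = 4.3864 (%²).
σ_p = √4.3864 = 2.094%.
At 97.5%, z = 1.960.
VaR = 1.960 × 2.094% = 4.104%; on $300,000,000 that is $12,312,000.

$12,300,000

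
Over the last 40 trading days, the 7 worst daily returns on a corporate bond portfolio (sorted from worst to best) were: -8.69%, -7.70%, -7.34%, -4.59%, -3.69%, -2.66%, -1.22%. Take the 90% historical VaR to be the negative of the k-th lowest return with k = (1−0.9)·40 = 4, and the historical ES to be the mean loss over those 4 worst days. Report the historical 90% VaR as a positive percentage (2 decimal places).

k = 4; the 4th lowest return is -4.59%, so VaR = 4.59%.

4.59%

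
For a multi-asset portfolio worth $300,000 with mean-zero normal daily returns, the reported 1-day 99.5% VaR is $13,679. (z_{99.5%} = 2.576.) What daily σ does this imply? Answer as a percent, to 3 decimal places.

VaR as a fraction: $13,679 / $300,000 = 4.560%.
σ = VaR / z = 4.560% / 2.576 = 1.770%.

1.770%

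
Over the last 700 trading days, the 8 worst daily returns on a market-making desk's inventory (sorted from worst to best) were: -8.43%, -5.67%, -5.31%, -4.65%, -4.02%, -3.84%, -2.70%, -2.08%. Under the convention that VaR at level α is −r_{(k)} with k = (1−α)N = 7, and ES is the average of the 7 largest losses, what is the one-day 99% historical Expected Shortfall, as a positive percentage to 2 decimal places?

The 7 worst returns sum to -34.62%.
ES = −(-34.62%) / 7 = 4.9457…% ≈ 4.95%.

4.95%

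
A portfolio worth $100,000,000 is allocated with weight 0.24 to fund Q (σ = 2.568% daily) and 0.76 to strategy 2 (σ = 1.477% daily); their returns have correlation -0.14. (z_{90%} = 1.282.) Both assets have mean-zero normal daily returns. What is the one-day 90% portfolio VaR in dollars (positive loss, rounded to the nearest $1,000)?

$1,542,000

σ_p² = 0.24²·2.568² + 0.76²·1.477² + 2·-0.14·0.24·0.76·2.568·1.477 = 1.4462 (%²).
σ_p = √1.4462 = 1.203%.
VaR = 1.282 × 1.203% = 1.542%; on $100,000,000 that is $1,542,000.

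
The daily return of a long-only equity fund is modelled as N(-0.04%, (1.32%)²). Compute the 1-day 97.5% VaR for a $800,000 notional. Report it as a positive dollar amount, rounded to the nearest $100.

$21,000

At 97.5% one-sided, z = 1.960.
VaR = −μ + z·σ = −(-0.04%) + 1.960 × 1.32% = 2.627%.
On $800,000: 0.02627 × $800,000 = $21,016.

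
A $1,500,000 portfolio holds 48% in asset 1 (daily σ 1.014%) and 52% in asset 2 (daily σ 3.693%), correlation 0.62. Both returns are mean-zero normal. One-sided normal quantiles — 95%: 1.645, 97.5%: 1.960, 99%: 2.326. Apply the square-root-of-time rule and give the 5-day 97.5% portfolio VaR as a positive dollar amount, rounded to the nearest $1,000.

$148,000

σ_p = √(0.48²·1.014² + 0.52²·3.693² + 2·0.62·0.48·0.52·1.014·3.693) = 2.255%.
σ_{5d} = 2.255% × √5 = 5.042%.
VaR = 1.960 × 5.042% = 9.882%; on $1,500,000 that is $148,230.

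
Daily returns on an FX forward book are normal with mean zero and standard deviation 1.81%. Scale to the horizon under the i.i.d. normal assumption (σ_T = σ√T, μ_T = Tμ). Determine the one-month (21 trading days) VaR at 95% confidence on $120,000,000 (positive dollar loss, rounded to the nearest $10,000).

At 95%, z = 1.645.
σ_{21d} = 1.81% × √21 = 8.294%.
VaR = 1.645 × 8.294% = 13.644%.
On $120,000,000: 0.13644 × $120,000,000 = $16,372,800.

$16,370,000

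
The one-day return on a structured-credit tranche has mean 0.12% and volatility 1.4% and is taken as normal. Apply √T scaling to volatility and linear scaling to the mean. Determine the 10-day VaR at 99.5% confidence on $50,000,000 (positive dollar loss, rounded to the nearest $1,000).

$5,102,000

At 99.5%, z = 2.576.
σ_{10d} = 1.4% × √10 = 4.427%; μ_{10d} = 10 × 0.12% = 1.200%.
VaR = −(1.200%) + 2.576 × 4.427% = 10.204%.
On $50,000,000: 0.10204 × $50,000,000 = $5,102,000.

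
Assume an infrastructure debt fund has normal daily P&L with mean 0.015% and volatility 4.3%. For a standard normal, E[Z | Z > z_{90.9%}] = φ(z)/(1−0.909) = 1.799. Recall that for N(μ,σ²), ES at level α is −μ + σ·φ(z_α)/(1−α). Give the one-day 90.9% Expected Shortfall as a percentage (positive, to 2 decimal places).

ES = −(0.015%) + 4.3% × 1.799 = 7.721%.

7.72%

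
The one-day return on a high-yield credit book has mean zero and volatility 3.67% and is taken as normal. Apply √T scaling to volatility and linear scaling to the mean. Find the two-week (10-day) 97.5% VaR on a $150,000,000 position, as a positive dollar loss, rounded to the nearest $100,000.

At 97.5%, z = 1.960.
σ_{10d} = 3.67% × √10 = 11.606%.
VaR = 1.960 × 11.606% = 22.748%.
On $150,000,000: 0.22748 × $150,000,000 = $34,122,000.

$34,100,000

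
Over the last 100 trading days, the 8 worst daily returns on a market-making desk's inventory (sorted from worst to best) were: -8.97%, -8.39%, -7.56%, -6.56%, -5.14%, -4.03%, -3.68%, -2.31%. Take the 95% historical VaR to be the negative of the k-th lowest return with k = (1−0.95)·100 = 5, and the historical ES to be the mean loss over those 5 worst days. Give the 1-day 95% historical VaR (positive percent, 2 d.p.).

5.14%

k = 5; the 5th lowest return is -5.14%, so VaR = 5.14%.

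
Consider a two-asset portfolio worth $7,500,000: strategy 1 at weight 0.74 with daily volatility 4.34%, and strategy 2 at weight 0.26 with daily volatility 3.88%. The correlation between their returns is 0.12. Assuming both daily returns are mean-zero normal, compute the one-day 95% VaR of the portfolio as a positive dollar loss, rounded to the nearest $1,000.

$429,000

σ_p² = 0.74²·4.34² + 0.26²·3.88² + 2·0.12·0.74·0.26·4.34·3.88 = 12.1096 (%²).
σ_p = √12.1096 = 3.480%.
At 95%, z = 1.645.
VaR = 1.645 × 3.480% = 5.725%; on $7,500,000 that is $429,375.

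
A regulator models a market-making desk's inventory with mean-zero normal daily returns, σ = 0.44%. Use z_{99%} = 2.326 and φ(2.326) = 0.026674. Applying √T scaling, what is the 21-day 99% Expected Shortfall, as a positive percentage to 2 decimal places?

σ_{21d} = 0.44% × √21 = 2.016%.
ES multiplier = φ(z)/(1−α) = 0.026674/0.01 = 2.667.
ES = 2.016% × 2.667 = 5.377%.

5.38%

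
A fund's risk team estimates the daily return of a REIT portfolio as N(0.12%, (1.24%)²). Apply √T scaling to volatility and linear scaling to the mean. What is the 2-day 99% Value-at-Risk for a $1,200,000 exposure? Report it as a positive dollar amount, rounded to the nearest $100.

At 99%, z = 2.326.
σ_{2d} = 1.24% × √2 = 1.754%; μ_{2d} = 2 × 0.12% = 0.240%.
VaR = −(0.240%) + 2.326 × 1.754% = 3.840%.
On $1,200,000: 0.03840 × $1,200,000 = $46,080.

$46,100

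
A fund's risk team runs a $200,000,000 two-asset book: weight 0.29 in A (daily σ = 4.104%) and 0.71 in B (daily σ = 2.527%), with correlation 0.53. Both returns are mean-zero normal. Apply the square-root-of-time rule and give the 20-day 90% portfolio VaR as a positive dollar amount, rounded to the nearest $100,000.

$30,100,000

σ_p = √(0.29²·4.104² + 0.71²·2.527² + 2·0.53·0.29·0.71·4.104·2.527) = 2.627%.
σ_{20d} = 2.627% × √20 = 11.748%.
z(90%) = 1.282.
VaR = 1.282 × 11.748% = 15.061%; on $200,000,000 that is $30,122,000.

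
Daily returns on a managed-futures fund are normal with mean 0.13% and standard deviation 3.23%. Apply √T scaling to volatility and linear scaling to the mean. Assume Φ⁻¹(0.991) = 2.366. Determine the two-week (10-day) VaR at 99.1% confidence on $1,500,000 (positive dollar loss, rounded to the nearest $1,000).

$343,000

σ_{10d} = 3.23% × √10 = 10.214%; μ_{10d} = 10 × 0.13% = 1.300%.
VaR = −(1.300%) + 2.366 × 10.214% = 22.866%.
On $1,500,000: 0.22866 × $1,500,000 = $342,990.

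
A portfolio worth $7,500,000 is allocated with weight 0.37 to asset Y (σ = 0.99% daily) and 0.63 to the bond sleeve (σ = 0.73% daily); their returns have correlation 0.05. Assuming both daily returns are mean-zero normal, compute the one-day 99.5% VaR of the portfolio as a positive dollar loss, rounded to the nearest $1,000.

$116,000

σ_p² = 0.37²·0.99² + 0.63²·0.73² + 2·0.05·0.37·0.63·0.99·0.73 = 0.3625 (%²).
σ_p = √0.3625 = 0.602%.
At 99.5%, z = 2.576.
VaR = 2.576 × 0.602% = 1.551%; on $7,500,000 that is $116,325.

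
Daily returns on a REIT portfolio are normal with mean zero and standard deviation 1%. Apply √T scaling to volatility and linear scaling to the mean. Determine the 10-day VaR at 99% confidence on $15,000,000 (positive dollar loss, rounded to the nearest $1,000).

At 99%, z = 2.326.
σ_{10d} = 1% × √10 = 3.162%.
VaR = 2.326 × 3.162% = 7.355%.
On $15,000,000: 0.07355 × $15,000,000 = $1,103,250.

$1,103,000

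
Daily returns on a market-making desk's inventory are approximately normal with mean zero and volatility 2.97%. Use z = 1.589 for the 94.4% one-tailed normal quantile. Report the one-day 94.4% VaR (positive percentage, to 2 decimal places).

VaR = z·σ = 1.589 × 2.97% = 4.719%.

4.72%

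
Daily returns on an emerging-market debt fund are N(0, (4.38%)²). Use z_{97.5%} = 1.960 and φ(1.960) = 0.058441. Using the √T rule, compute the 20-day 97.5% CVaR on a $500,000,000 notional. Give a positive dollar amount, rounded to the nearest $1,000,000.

$229,000,000

σ_{20d} = 4.38% × √20 = 19.588%.
ES multiplier = φ(z)/(1−α) = 0.058441/0.025 = 2.338.
ES = 19.588% × 2.338 = 45.797%; on $500,000,000: $228,985,000.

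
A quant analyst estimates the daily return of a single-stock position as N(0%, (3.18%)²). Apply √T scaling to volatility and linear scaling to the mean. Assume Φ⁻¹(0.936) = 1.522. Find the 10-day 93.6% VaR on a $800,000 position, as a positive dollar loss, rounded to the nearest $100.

σ_{10d} = 3.18% × √10 = 10.056%.
VaR = 1.522 × 10.056% = 15.305%.
On $800,000: 0.15305 × $800,000 = $122,440.

$122,400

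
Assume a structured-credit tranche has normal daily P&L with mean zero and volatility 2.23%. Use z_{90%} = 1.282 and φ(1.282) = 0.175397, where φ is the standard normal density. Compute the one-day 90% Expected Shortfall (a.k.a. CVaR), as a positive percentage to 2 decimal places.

3.91%

Tail multiplier: φ(z)/(1−α) = 0.175397 / 0.1 = 1.754.
ES = 2.23% × 1.754 = 3.911%.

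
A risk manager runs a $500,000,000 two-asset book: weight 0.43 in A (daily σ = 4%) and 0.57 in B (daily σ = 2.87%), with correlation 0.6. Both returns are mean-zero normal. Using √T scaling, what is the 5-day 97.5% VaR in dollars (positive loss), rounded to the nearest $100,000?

$65,800,000

σ_p = √(0.43²·4² + 0.57²·2.87² + 2·0.6·0.43·0.57·4·2.87) = 3.002%.
σ_{5d} = 3.002% × √5 = 6.713%.
z(97.5%) = 1.960.
VaR = 1.960 × 6.713% = 13.157%; on $500,000,000 that is $65,785,000.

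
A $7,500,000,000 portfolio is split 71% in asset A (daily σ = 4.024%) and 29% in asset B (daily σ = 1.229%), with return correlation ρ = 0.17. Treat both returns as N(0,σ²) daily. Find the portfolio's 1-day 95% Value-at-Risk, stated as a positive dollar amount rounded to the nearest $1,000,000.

σ_p² = 0.71²·4.024² + 0.29²·1.229² + 2·0.17·0.71·0.29·4.024·1.229 = 8.6359 (%²).
σ_p = √8.6359 = 2.939%.
At 95%, z = 1.645.
VaR = 1.645 × 2.939% = 4.835%; on $7,500,000,000 that is $362,625,000.

$363,000,000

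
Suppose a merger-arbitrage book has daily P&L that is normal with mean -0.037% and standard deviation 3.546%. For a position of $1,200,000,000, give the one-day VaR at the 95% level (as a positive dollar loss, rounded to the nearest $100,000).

$70,400,000

At 95% one-sided, z = 1.645.
VaR = −μ + z·σ = −(-0.037%) + 1.645 × 3.546% = 5.870%.
On $1,200,000,000: 0.05870 × $1,200,000,000 = $70,440,000.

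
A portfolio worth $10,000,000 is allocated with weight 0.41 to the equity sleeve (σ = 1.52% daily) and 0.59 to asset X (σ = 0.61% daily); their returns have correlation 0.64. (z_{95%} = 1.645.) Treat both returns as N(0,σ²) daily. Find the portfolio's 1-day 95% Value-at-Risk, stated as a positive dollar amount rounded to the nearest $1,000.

$148,000

σ_p² = 0.41²·1.52² + 0.59²·0.61² + 2·0.64·0.41·0.59·1.52·0.61 = 0.8050 (%²).
σ_p = √0.8050 = 0.897%.
VaR = 1.645 × 0.897% = 1.476%; on $10,000,000 that is $147,600.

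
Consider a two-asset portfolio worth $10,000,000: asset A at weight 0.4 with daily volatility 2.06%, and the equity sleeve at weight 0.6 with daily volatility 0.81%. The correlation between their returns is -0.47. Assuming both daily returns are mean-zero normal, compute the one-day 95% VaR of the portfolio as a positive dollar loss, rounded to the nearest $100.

$120,700

σ_p² = 0.4²·2.06² + 0.6²·0.81² + 2·-0.47·0.4·0.6·2.06·0.81 = 0.5387 (%²).
σ_p = √0.5387 = 0.734%.
At 95%, z = 1.645.
VaR = 1.645 × 0.734% = 1.207%; on $10,000,000 that is $120,700.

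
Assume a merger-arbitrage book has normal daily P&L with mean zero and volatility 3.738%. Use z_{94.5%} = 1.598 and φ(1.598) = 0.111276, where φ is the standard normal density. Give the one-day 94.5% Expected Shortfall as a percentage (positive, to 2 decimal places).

7.56%

Tail multiplier: φ(z)/(1−α) = 0.111276 / 0.055 = 2.023.
ES = 3.738% × 2.023 = 7.562%.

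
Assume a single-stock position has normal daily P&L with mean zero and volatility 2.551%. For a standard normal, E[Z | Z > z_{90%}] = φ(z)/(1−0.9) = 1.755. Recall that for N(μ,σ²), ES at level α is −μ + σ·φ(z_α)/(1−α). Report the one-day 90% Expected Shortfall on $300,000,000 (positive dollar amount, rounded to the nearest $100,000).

$13,400,000

ES = 2.551% × 1.755 = 4.477%.
On $300,000,000: 0.04477 × $300,000,000 = $13,431,000.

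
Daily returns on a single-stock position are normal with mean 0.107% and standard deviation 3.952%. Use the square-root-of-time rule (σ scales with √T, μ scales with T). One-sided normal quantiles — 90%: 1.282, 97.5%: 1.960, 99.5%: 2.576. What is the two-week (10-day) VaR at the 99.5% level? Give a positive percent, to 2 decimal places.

σ_{10d} = 3.952% × √10 = 12.497%; μ_{10d} = 10 × 0.107% = 1.070%.
VaR = −(1.070%) + 2.576 × 12.497% = 31.122%.

31.12%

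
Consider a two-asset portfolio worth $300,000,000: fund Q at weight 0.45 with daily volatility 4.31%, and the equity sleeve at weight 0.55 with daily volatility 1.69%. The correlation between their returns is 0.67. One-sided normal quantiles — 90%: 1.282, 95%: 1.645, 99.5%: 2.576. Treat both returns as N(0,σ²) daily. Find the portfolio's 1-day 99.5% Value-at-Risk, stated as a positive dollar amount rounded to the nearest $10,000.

$20,510,000

σ_p² = 0.45²·4.31² + 0.55²·1.69² + 2·0.67·0.45·0.55·4.31·1.69 = 7.0413 (%²).
σ_p = √7.0413 = 2.654%.
VaR = 2.576 × 2.654% = 6.837%; on $300,000,000 that is $20,511,000.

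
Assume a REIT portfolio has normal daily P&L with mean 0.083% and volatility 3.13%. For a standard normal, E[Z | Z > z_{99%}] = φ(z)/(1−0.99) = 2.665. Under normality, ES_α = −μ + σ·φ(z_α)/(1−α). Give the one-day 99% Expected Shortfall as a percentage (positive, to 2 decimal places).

8.26%

ES = −(0.083%) + 3.13% × 2.665 = 8.258%.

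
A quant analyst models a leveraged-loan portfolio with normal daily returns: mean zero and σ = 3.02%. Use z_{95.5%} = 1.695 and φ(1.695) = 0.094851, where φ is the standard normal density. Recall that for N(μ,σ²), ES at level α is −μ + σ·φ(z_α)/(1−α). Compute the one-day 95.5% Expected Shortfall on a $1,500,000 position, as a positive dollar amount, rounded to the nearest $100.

$95,500

Tail multiplier: φ(z)/(1−α) = 0.094851 / 0.045 = 2.108.
ES = 3.02% × 2.108 = 6.366%.
On $1,500,000: 0.06366 × $1,500,000 = $95,490.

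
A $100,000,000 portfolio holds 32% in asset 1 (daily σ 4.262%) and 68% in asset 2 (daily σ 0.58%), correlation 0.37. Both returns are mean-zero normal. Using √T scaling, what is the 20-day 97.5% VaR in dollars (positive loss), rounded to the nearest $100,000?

σ_p = √(0.32²·4.262² + 0.68²·0.58² + 2·0.37·0.32·0.68·4.262·0.58) = 1.554%.
σ_{20d} = 1.554% × √20 = 6.950%.
z(97.5%) = 1.960.
VaR = 1.960 × 6.950% = 13.622%; on $100,000,000 that is $13,622,000.

$13,600,000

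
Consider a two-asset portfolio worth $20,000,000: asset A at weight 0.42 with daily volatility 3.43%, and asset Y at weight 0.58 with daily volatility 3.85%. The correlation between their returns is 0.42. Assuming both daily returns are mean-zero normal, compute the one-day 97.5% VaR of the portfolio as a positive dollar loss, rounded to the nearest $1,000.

σ_p² = 0.42²·3.43² + 0.58²·3.85² + 2·0.42·0.42·0.58·3.43·3.85 = 9.7638 (%²).
σ_p = √9.7638 = 3.125%.
At 97.5%, z = 1.960.
VaR = 1.960 × 3.125% = 6.125%; on $20,000,000 that is $1,225,000.

$1,225,000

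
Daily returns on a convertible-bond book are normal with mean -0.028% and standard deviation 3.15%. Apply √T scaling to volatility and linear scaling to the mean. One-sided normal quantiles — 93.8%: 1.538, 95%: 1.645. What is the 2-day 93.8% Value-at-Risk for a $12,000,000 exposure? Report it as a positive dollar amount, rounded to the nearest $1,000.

σ_{2d} = 3.15% × √2 = 4.455%; μ_{2d} = 2 × -0.028% = -0.056%.
VaR = −(-0.056%) + 1.538 × 4.455% = 6.908%.
On $12,000,000: 0.06908 × $12,000,000 = $828,960.

$829,000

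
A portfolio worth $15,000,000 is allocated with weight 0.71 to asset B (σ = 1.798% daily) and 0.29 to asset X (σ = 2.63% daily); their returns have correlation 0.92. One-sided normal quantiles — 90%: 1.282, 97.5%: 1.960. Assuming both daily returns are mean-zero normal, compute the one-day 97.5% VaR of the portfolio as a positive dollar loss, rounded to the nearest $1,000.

σ_p² = 0.71²·1.798² + 0.29²·2.63² + 2·0.92·0.71·0.29·1.798·2.63 = 4.0029 (%²).
σ_p = √4.0029 = 2.001%.
VaR = 1.960 × 2.001% = 3.922%; on $15,000,000 that is $588,300.

$588,000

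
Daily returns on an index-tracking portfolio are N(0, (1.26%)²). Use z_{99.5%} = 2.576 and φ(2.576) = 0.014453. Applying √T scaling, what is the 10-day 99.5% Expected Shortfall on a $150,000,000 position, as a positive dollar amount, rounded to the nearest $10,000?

$17,280,000

σ_{10d} = 1.26% × √10 = 3.984%.
ES multiplier = φ(z)/(1−α) = 0.014453/0.005 = 2.891.
ES = 3.984% × 2.891 = 11.518%; on $150,000,000: $17,277,000.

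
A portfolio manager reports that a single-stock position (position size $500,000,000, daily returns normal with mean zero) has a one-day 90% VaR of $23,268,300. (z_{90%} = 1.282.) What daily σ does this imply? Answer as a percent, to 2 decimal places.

VaR as a fraction: $23,268,300 / $500,000,000 = 4.654%.
σ = VaR / z = 4.654% / 1.282 = 3.630%.

3.63%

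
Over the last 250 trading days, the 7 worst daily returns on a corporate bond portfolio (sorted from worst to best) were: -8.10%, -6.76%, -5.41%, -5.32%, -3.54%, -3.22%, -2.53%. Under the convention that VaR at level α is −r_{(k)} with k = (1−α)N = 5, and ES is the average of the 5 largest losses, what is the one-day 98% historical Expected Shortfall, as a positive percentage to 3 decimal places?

The 5 worst returns sum to -29.13%.
ES = −(-29.13%) / 5 = 5.826%.

5.826%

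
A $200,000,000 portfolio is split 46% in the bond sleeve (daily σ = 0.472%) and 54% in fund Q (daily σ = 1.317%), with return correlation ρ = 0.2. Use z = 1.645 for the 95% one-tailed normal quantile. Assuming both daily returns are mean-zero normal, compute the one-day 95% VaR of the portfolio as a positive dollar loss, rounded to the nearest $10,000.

$2,580,000

σ_p² = 0.46²·0.472² + 0.54²·1.317² + 2·0.2·0.46·0.54·0.472·1.317 = 0.6147 (%²).
σ_p = √0.6147 = 0.784%.
VaR = 1.645 × 0.784% = 1.290%; on $200,000,000 that is $2,580,000.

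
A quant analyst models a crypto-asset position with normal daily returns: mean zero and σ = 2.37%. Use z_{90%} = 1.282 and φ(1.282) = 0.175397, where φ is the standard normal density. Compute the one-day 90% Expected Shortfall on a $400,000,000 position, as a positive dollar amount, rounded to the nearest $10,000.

$16,630,000

Tail multiplier: φ(z)/(1−α) = 0.175397 / 0.1 = 1.754.
ES = 2.37% × 1.754 = 4.157%.
On $400,000,000: 0.04157 × $400,000,000 = $16,628,000.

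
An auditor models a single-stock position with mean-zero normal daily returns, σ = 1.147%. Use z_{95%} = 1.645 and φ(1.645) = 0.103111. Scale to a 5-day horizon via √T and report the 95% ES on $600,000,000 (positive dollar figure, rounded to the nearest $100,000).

σ_{5d} = 1.147% × √5 = 2.565%.
ES multiplier = φ(z)/(1−α) = 0.103111/0.05 = 2.062.
ES = 2.565% × 2.062 = 5.289%; on $600,000,000: $31,734,000.

$31,700,000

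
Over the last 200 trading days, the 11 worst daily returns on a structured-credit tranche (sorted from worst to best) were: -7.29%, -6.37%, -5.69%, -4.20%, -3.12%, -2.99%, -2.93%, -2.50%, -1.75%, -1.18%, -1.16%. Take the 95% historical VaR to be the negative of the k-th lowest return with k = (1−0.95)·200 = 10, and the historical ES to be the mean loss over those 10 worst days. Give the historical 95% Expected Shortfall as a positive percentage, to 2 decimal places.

The 10 worst returns sum to -38.02%.
ES = −(-38.02%) / 10 = 3.802% ≈ 3.80%.

3.80%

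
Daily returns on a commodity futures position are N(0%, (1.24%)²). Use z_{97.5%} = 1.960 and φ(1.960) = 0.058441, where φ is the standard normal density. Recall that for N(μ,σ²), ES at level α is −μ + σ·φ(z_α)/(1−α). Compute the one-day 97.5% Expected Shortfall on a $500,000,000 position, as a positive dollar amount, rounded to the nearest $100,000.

Tail multiplier: φ(z)/(1−α) = 0.058441 / 0.025 = 2.338.
ES = 1.24% × 2.338 = 2.899%.
On $500,000,000: 0.02899 × $500,000,000 = $14,495,000.

$14,500,000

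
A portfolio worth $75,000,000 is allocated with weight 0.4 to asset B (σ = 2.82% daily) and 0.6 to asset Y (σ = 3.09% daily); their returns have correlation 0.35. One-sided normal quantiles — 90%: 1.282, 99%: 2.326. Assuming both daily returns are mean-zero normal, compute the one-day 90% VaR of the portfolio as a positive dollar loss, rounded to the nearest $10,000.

σ_p² = 0.4²·2.82² + 0.6²·3.09² + 2·0.35·0.4·0.6·2.82·3.09 = 6.1736 (%²).
σ_p = √6.1736 = 2.485%.
VaR = 1.282 × 2.485% = 3.186%; on $75,000,000 that is $2,389,500.

$2,390,000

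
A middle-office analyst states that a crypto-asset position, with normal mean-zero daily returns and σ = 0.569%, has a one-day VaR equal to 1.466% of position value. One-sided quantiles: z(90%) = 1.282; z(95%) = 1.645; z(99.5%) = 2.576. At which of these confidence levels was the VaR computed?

Implied z = VaR/σ = 1.466 / 0.569 = 2.576.
This matches z(99.5%) = 2.576.

99.5%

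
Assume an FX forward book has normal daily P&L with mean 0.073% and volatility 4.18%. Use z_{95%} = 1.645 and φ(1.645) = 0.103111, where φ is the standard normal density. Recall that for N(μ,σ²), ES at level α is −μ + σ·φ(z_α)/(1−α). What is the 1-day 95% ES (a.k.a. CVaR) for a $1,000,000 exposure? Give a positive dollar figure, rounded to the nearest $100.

Tail multiplier: φ(z)/(1−α) = 0.103111 / 0.05 = 2.062.
ES = −(0.073%) + 4.18% × 2.062 = 8.546%.
On $1,000,000: 0.08546 × $1,000,000 = $85,460.

$85,500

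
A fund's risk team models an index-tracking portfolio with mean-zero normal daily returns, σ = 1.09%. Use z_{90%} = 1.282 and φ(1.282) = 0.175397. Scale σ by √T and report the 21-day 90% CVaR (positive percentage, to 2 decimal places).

8.76%

σ_{21d} = 1.09% × √21 = 4.995%.
ES multiplier = φ(z)/(1−α) = 0.175397/0.1 = 1.754.
ES = 4.995% × 1.754 = 8.761%.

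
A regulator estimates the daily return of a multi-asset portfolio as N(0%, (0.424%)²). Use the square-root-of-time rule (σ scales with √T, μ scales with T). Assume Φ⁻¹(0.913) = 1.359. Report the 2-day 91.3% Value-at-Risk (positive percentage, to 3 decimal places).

0.815%

σ_{2d} = 0.424% × √2 = 0.600%.
VaR = 1.359 × 0.600% = 0.815%.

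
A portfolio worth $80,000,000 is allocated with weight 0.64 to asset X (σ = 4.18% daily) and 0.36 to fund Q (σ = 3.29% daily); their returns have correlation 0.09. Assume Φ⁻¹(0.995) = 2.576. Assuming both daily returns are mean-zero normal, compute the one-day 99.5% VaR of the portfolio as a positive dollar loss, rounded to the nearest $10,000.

$6,230,000

σ_p² = 0.64²·4.18² + 0.36²·3.29² + 2·0.09·0.64·0.36·4.18·3.29 = 9.1298 (%²).
σ_p = √9.1298 = 3.022%.
VaR = 2.576 × 3.022% = 7.785%; on $80,000,000 that is $6,228,000.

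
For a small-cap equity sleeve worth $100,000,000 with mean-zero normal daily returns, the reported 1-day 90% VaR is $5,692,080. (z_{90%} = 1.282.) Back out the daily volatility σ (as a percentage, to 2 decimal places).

VaR as a fraction: $5,692,080 / $100,000,000 = 5.692%.
σ = VaR / z = 5.692% / 1.282 = 4.440%.

4.44%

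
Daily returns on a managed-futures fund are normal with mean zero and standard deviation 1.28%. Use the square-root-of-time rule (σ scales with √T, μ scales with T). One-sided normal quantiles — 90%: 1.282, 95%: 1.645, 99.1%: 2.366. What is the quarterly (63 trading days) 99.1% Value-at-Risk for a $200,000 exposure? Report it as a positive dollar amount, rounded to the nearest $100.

σ_{63d} = 1.28% × √63 = 10.160%.
VaR = 2.366 × 10.160% = 24.039%.
On $200,000: 0.24039 × $200,000 = $48,078.

$48,100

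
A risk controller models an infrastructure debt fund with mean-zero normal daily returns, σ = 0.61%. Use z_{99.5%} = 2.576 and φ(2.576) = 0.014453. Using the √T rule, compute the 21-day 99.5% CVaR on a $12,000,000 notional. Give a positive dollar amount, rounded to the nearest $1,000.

$970,000

σ_{21d} = 0.61% × √21 = 2.795%.
ES multiplier = φ(z)/(1−α) = 0.014453/0.005 = 2.891.
ES = 2.795% × 2.891 = 8.080%; on $12,000,000: $969,600.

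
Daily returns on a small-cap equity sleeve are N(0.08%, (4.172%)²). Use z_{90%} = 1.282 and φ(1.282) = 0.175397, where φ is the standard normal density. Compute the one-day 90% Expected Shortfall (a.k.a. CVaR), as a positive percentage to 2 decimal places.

Tail multiplier: φ(z)/(1−α) = 0.175397 / 0.1 = 1.754.
ES = −(0.08%) + 4.172% × 1.754 = 7.238%.

7.24%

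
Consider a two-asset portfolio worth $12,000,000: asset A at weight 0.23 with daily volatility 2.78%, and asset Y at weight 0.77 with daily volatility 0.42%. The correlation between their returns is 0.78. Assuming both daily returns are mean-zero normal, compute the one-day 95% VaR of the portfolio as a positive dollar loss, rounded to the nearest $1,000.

σ_p² = 0.23²·2.78² + 0.77²·0.42² + 2·0.78·0.23·0.77·2.78·0.42 = 0.8360 (%²).
σ_p = √0.8360 = 0.914%.
At 95%, z = 1.645.
VaR = 1.645 × 0.914% = 1.504%; on $12,000,000 that is $180,480.

$180,000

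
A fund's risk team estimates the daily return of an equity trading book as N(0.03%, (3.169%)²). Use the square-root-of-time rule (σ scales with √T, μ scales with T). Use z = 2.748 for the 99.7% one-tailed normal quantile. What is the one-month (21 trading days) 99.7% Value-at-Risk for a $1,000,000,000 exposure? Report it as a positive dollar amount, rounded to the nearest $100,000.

σ_{21d} = 3.169% × √21 = 14.522%; μ_{21d} = 21 × 0.03% = 0.630%.
VaR = −(0.630%) + 2.748 × 14.522% = 39.276%.
On $1,000,000,000: 0.39276 × $1,000,000,000 = $392,760,000.

$392,800,000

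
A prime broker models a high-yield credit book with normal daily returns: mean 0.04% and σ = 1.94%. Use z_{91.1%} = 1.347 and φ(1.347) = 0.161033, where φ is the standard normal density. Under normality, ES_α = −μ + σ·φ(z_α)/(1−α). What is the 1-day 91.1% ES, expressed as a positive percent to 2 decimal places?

3.47%

Tail multiplier: φ(z)/(1−α) = 0.161033 / 0.089 = 1.809.
ES = −(0.04%) + 1.94% × 1.809 = 3.469%.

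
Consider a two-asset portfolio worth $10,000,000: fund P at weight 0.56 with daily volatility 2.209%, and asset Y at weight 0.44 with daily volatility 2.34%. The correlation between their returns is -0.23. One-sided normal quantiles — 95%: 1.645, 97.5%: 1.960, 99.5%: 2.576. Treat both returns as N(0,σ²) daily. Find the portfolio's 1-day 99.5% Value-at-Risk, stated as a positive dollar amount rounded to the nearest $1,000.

$365,000

σ_p² = 0.56²·2.209² + 0.44²·2.34² + 2·-0.23·0.56·0.44·2.209·2.34 = 2.0045 (%²).
σ_p = √2.0045 = 1.416%.
VaR = 2.576 × 1.416% = 3.648%; on $10,000,000 that is $364,800.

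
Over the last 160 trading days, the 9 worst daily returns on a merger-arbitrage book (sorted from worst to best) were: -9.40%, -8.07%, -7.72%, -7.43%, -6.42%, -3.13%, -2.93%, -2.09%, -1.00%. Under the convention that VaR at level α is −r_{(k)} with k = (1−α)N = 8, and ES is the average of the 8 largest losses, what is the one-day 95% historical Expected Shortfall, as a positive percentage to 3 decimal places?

5.899%

The 8 worst returns sum to -47.19%.
ES = −(-47.19%) / 8 = 5.89875% ≈ 5.899%.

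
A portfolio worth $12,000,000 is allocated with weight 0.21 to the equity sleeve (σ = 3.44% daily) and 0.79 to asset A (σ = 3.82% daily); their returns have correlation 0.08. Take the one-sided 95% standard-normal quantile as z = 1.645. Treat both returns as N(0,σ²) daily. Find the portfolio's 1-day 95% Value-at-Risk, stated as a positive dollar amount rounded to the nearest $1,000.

$624,000

σ_p² = 0.21²·3.44² + 0.79²·3.82² + 2·0.08·0.21·0.79·3.44·3.82 = 9.9778 (%²).
σ_p = √9.9778 = 3.159%.
VaR = 1.645 × 3.159% = 5.197%; on $12,000,000 that is $623,640.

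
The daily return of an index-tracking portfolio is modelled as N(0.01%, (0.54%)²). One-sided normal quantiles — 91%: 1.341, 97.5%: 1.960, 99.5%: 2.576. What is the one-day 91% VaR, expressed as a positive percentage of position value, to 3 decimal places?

VaR = −μ + z·σ = −(0.01%) + 1.341 × 0.54% = 0.714%.

0.714%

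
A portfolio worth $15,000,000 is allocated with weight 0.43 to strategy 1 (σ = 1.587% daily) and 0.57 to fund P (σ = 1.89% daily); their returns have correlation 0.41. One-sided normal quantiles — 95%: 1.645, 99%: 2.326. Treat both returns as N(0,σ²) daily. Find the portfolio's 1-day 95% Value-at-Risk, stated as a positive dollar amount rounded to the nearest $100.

σ_p² = 0.43²·1.587² + 0.57²·1.89² + 2·0.41·0.43·0.57·1.587·1.89 = 2.2291 (%²).
σ_p = √2.2291 = 1.493%.
VaR = 1.645 × 1.493% = 2.456%; on $15,000,000 that is $368,400.

$368,400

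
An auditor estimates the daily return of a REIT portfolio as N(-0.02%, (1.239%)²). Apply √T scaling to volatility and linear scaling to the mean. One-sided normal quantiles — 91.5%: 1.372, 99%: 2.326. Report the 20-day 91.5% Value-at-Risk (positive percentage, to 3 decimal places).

σ_{20d} = 1.239% × √20 = 5.541%; μ_{20d} = 20 × -0.02% = -0.400%.
VaR = −(-0.400%) + 1.372 × 5.541% = 8.002%.

8.002%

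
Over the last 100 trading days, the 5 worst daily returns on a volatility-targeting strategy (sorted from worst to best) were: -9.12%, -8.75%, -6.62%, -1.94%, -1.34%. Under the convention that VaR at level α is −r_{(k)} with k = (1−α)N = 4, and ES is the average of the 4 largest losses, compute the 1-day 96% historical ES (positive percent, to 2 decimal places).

6.61%

The 4 worst returns sum to -26.43%.
ES = −(-26.43%) / 4 = 6.6075% ≈ 6.61%.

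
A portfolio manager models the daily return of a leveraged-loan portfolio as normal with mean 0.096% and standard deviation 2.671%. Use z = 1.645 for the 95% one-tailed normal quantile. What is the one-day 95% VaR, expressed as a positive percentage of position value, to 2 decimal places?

VaR = −μ + z·σ = −(0.096%) + 1.645 × 2.671% = 4.298%.

4.30%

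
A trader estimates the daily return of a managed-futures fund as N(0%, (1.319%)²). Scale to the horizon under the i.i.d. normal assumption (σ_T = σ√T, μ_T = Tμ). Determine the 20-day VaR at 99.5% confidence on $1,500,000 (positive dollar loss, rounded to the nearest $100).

At 99.5%, z = 2.576.
σ_{20d} = 1.319% × √20 = 5.899%.
VaR = 2.576 × 5.899% = 15.196%.
On $1,500,000: 0.15196 × $1,500,000 = $227,940.

$227,900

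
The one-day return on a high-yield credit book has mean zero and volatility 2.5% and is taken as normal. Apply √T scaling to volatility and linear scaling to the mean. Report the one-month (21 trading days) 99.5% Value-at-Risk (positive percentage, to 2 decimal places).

At 99.5%, z = 2.576.
σ_{21d} = 2.5% × √21 = 11.456%.
VaR = 2.576 × 11.456% = 29.511%.

29.51%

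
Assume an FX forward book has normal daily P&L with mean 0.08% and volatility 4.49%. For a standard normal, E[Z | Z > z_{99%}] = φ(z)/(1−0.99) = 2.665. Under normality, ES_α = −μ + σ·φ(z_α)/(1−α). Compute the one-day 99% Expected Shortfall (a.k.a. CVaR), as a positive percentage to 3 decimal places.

ES = −(0.08%) + 4.49% × 2.665 = 11.886%.

11.886%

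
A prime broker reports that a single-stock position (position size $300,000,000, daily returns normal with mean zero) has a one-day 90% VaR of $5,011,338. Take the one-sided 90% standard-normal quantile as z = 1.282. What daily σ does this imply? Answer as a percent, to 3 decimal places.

VaR as a fraction: $5,011,338 / $300,000,000 = 1.670%.
σ = VaR / z = 1.670% / 1.282 = 1.303%.

1.303%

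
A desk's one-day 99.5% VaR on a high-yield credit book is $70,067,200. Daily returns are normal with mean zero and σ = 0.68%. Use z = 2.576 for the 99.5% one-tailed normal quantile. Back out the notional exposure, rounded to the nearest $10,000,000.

$4,000,000,000

VaR as a fraction of value: z·σ = 2.576 × 0.68% = 1.75168%.
Position = $70,067,200 / 0.0175168 = $4,000,000,000.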